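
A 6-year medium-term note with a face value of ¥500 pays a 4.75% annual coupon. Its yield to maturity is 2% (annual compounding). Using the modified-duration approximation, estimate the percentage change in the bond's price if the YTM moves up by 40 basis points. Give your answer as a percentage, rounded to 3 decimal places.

Periodic yield y = 0.02. Modified duration first:
  t   CF        PV=CF/(1+0.02)^t    t·PV
  1        23.75        23.2843        23.2843
  2        23.75        22.8278        45.6555
  3        23.75        22.3802        67.1405
  4        23.75        21.9413        87.7653
  5        23.75        21.5111       107.5555
  6       523.75       465.0750     2,790.4501
  Σ                    577.0197     3,121.8512
P = 577.0197; D_Mac = 5.41030 yrs; D_mod = 5.41030/(1+0.02) = 5.30422 yrs.
ΔP/P ≈ -D_mod · Δy = -5.30422 × (+0.004) = -0.021217 = -2.1217%.

-2.122%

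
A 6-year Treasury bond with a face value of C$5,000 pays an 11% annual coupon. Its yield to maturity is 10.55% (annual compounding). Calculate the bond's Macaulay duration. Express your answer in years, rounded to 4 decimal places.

4.7092 years

Periodic yield y = 0.1055. Discount each cash flow and weight by its year:
  t   CF        PV=CF/(1+0.1055)^t    t·PV
  1       550.00       497.5124       497.5124
  2       550.00       450.0339       900.0677
  3       550.00       407.0863     1,221.2588
  4       550.00       368.2372     1,472.9489
  5       550.00       333.0956     1,665.4782
  6     5,550.00     3,040.4685    18,242.8107
  Σ                  5,096.4339    24,000.0768
Price P = Σ PV = 5,096.4339.
Macaulay duration = Σ(t·PV) / P = 24,000.0768 / 5,096.4339 = 4.70919 years.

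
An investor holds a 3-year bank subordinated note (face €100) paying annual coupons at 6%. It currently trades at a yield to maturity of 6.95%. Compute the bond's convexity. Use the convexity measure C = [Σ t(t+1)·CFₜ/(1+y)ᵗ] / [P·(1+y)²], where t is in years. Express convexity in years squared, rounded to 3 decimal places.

With y = 0.0695:
  t   CF        PV=CF/(1+0.0695)^t    t·PV        t(t+1)·PV
  1         6.00         5.6101         5.6101          11.2202
  2         6.00         5.2455        10.4911          31.4732
  3       106.00        86.6490       259.9470       1,039.7879
  Σ                     97.5046       276.0481       1,082.4813
P = 97.5046.
Convexity = Σ t(t+1)·PV / [P·(1+y)²] = 1,082.4813 / (97.5046 × 1.143830) = 9.70585.

9.706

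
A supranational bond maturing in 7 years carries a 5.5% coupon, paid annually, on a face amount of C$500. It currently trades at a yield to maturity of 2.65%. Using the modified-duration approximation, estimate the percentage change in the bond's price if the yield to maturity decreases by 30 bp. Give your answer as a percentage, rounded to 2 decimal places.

+1.78%

Periodic yield y = 0.0265. Modified duration first:
  t   CF        PV=CF/(1+0.0265)^t    t·PV
  1        27.50        26.7901        26.7901
  2        27.50        26.0985        52.1969
  3        27.50        25.4247        76.2741
  4        27.50        24.7683        99.0734
  5        27.50        24.1289       120.6446
  6        27.50        23.5060       141.0361
  7       527.50       439.2480     3,074.7360
  Σ                    589.9645     3,590.7511
P = 589.9645; D_Mac = 6.08639 yrs; D_mod = 6.08639/(1+0.0265) = 5.92926 yrs.
ΔP/P ≈ -D_mod · Δy = -5.92926 × (-0.003) = +0.017788 = +1.7788%.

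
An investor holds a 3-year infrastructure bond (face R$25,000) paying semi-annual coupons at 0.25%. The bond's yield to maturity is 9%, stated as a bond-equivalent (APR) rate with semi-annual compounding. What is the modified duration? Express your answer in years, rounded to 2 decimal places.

2.86 years

Periodic yield y = 0.045. First find Macaulay duration:
  t   CF        PV=CF/(1+0.045)^t    t·PV
  1        31.25        29.9043        29.9043
  2        31.25        28.6166        57.2331
  3        31.25        27.3843        82.1528
  4        31.25        26.2050       104.8202
  5        31.25        25.0766       125.3830
  6    25,031.25    19,221.3902   115,328.3412
  Σ                 19,358.5770   115,727.8346
P = 19,358.5770; Macaulay duration = 115,727.8346 / 19,358.5770 = 5.97812 half-year periods = 2.98906 years.
Modified duration = D_Mac / (1 + y) = 2.98906 / 1.045 = 2.86034 years.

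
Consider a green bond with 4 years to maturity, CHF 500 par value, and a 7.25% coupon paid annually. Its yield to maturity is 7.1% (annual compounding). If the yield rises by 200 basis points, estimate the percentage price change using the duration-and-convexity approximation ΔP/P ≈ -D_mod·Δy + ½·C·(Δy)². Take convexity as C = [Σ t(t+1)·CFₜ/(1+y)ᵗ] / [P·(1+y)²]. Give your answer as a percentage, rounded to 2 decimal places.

-6.44%

With y = 0.071:
  t   CF        PV=CF/(1+0.071)^t    t·PV        t(t+1)·PV
  1        36.25        33.8469        33.8469          67.6937
  2        36.25        31.6031        63.2061         189.6183
  3        36.25        29.5080        88.5240         354.0959
  4       536.25       407.5768     1,630.3071       8,151.5354
  Σ                    502.5347     1,815.8840       8,762.9433
P = 502.5347; D_Mac = 3.61345 yrs; D_mod = 3.37390 yrs; C = 15.20215.
Duration effect: -3.37390 × (+0.02) = -0.067478
Convexity effect: 0.5 × 15.20215 × (0.02)² = +0.0030404
ΔP/P ≈ -0.067478 + 0.0030404 = -0.064438 = -6.4438%.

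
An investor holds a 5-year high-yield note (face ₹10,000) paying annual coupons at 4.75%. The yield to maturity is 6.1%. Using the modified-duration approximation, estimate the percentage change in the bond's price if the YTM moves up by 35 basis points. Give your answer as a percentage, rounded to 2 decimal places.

Periodic yield y = 0.061. Modified duration first:
  t   CF        PV=CF/(1+0.061)^t    t·PV
  1       475.00       447.6909       447.6909
  2       475.00       421.9518       843.9036
  3       475.00       397.6926     1,193.0777
  4       475.00       374.8280     1,499.3122
  5    10,475.00     7,790.7113    38,953.5566
  Σ                  9,432.8746    42,937.5409
P = 9,432.8746; D_Mac = 4.55190 yrs; D_mod = 4.55190/(1+0.061) = 4.29020 yrs.
ΔP/P ≈ -D_mod · Δy = -4.29020 × (+0.0035) = -0.015016 = -1.5016%.

-1.50%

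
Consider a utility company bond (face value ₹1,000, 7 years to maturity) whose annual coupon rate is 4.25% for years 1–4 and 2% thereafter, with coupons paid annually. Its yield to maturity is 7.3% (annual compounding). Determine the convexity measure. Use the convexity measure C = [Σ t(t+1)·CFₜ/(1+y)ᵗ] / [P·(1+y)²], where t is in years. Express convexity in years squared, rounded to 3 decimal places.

40.752

With y = 0.073:
  t   CF        PV=CF/(1+0.073)^t    t·PV        t(t+1)·PV
  1        42.50        39.6086        39.6086          79.2171
  2        42.50        36.9139        73.8277         221.4832
  3        42.50        34.4025       103.2074         412.8298
  4        42.50        32.0620       128.2478         641.2392
  5        20.00        14.0615        70.3075         421.8447
  6        20.00        13.1048        78.6290         550.4032
  7     1,020.00       622.8767     4,360.1372      34,881.0978
  Σ                    793.0300     4,853.9653      37,208.1150
P = 793.0300.
Convexity = Σ t(t+1)·PV / [P·(1+y)²] = 37,208.1150 / (793.0300 × 1.151329) = 40.75197.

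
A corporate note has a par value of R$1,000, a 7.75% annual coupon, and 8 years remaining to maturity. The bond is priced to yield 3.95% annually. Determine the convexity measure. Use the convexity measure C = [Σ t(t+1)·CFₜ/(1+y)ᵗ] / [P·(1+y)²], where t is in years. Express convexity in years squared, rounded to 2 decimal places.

49.68

With y = 0.0395:
  t   CF        PV=CF/(1+0.0395)^t    t·PV        t(t+1)·PV
  1        77.50        74.5551        74.5551         149.1101
  2        77.50        71.7221       143.4441         430.3323
  3        77.50        68.9967       206.9901         827.9602
  4        77.50        66.3749       265.4995       1,327.4975
  5        77.50        63.8527       319.2635       1,915.5809
  6        77.50        61.4264       368.5581       2,579.9069
  7        77.50        59.0922       413.6455       3,309.1639
  8     1,077.50       790.3534     6,322.8273      56,905.4453
  Σ                  1,256.3734     8,114.7831      67,444.9971
P = 1,256.3734.
Convexity = Σ t(t+1)·PV / [P·(1+y)²] = 67,444.9971 / (1,256.3734 × 1.080560) = 49.68005.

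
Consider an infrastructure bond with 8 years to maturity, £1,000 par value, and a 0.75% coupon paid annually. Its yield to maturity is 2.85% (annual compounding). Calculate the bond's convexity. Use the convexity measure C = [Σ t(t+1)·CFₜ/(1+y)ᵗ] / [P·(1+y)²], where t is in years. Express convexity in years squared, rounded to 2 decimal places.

With y = 0.0285:
  t   CF        PV=CF/(1+0.0285)^t    t·PV        t(t+1)·PV
  1         7.50         7.2922         7.2922          14.5843
  2         7.50         7.0901        14.1802          42.5406
  3         7.50         6.8936        20.6809          82.7236
  4         7.50         6.7026        26.8104         134.0522
  5         7.50         6.5169        32.5844         195.5064
  6         7.50         6.3363        38.0178         266.1245
  7         7.50         6.1607        43.1250         345.0001
  8     1,007.50       804.6568     6,437.2544      57,935.2897
  Σ                    851.6492     6,619.9453      59,015.8215
P = 851.6492.
Convexity = Σ t(t+1)·PV / [P·(1+y)²] = 59,015.8215 / (851.6492 × 1.057812) = 65.50872.

65.51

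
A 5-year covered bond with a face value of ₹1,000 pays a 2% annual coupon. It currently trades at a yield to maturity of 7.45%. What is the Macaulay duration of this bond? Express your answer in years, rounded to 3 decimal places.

4.777 years

Periodic yield y = 0.0745. Discount each cash flow and weight by its year:
  t   CF        PV=CF/(1+0.0745)^t    t·PV
  1        20.00        18.6133        18.6133
  2        20.00        17.3228        34.6455
  3        20.00        16.1217        48.3651
  4        20.00        15.0039        60.0156
  5     1,020.00       712.1444     3,560.7221
  Σ                    779.2061     3,722.3616
Price P = Σ PV = 779.2061.
Macaulay duration = Σ(t·PV) / P = 3,722.3616 / 779.2061 = 4.77712 years.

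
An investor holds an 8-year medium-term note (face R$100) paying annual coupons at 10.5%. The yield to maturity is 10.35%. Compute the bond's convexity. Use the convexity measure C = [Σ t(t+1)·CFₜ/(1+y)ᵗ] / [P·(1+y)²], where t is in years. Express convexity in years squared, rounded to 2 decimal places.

With y = 0.1035:
  t   CF        PV=CF/(1+0.1035)^t    t·PV        t(t+1)·PV
  1        10.50         9.5152         9.5152          19.0304
  2        10.50         8.6227        17.2455          51.7364
  3        10.50         7.8140        23.4419          93.7678
  4        10.50         7.0811        28.3243         141.6217
  5        10.50         6.4169        32.0847         192.5080
  6        10.50         5.8151        34.8904         244.2331
  7        10.50         5.2697        36.8876         295.1012
  8       110.50        50.2555       402.0440       3,618.3958
  Σ                    100.7901       584.4337       4,656.3944
P = 100.7901.
Convexity = Σ t(t+1)·PV / [P·(1+y)²] = 4,656.3944 / (100.7901 × 1.217712) = 37.93910.

37.94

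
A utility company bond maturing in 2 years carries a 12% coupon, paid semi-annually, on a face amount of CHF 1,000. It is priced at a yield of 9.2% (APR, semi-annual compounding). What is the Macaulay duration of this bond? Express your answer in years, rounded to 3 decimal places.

1.841 years

Periodic yield y = 0.046. Discount each cash flow and weight by its period:
  t   CF        PV=CF/(1+0.046)^t    t·PV
  1        60.00        57.3614        57.3614
  2        60.00        54.8388       109.6776
  3        60.00        52.4271       157.2814
  4     1,060.00       885.4808     3,541.9230
  Σ                  1,050.1081     3,866.2434
Price P = Σ PV = 1,050.1081.
Macaulay duration = Σ(t·PV) / P = 3,866.2434 / 1,050.1081 = 3.68176 half-year periods.
In years: 3.68176 / 2 = 1.84088 years.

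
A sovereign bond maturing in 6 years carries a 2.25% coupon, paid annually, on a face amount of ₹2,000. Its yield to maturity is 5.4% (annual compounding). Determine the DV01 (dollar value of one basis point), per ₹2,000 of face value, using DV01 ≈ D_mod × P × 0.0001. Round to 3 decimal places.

Periodic yield y = 0.054.
  t   CF        PV=CF/(1+0.054)^t    t·PV
  1        45.00        42.6945        42.6945
  2        45.00        40.5071        81.0142
  3        45.00        38.4318       115.2954
  4        45.00        36.4628       145.8512
  5        45.00        34.5947       172.9735
  6     2,045.00     1,491.5906     8,949.5438
  Σ                  1,684.2815     9,507.3726
P = 1,684.2815; D_Mac = 5.64476 yrs; D_mod = 5.35556 yrs.
DV01 ≈ 5.35556 × 1,684.2815 × 0.0001 = 0.902028.

₹0.902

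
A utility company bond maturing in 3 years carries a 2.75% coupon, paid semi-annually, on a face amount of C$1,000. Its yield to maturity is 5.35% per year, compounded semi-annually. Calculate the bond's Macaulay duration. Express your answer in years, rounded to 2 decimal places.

2.90 years

Periodic yield y = 0.02675. Discount each cash flow and weight by its period:
  t   CF        PV=CF/(1+0.02675)^t    t·PV
  1        13.75        13.3918        13.3918
  2        13.75        13.0429        26.0857
  3        13.75        12.7031        38.1092
  4        13.75        12.3721        49.4884
  5        13.75        12.0498        60.2489
  6     1,013.75       865.2520     5,191.5118
  Σ                    928.8116     5,378.8359
Price P = Σ PV = 928.8116.
Macaulay duration = Σ(t·PV) / P = 5,378.8359 / 928.8116 = 5.79109 half-year periods.
In years: 5.79109 / 2 = 2.89555 years.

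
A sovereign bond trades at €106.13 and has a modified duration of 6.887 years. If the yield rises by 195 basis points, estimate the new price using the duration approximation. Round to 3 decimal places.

Duration approximation: ΔP/P ≈ -D_mod · Δy = -6.887 × (+0.0195) = -0.1342965.
New price ≈ 106.13 × (1 - 0.1342965) = 91.877112455.

€91.877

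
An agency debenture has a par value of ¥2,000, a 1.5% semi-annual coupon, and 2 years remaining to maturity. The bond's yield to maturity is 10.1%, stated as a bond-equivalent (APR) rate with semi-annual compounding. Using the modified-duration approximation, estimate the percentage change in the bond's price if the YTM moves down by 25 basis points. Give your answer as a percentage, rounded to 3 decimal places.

+0.470%

Periodic yield y = 0.0505. Modified duration first:
  t   CF        PV=CF/(1+0.0505)^t    t·PV
  1        15.00        14.2789        14.2789
  2        15.00        13.5925        27.1850
  3        15.00        12.9391        38.8172
  4     2,015.00     1,654.5916     6,618.3665
  Σ                  1,695.4021     6,698.6476
P = 1,695.4021; D_Mac = 3.95107 half-year periods = 1.97553 yrs; D_mod = 1.97553/(1+0.0505) = 1.88057 yrs.
ΔP/P ≈ -D_mod · Δy = -1.88057 × (-0.0025) = +0.004701 = +0.4701%.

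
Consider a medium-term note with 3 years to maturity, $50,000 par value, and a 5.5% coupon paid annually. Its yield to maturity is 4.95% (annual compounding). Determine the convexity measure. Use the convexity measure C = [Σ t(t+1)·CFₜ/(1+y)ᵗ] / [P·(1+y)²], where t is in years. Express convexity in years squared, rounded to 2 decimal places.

With y = 0.0495:
  t   CF        PV=CF/(1+0.0495)^t    t·PV        t(t+1)·PV
  1     2,750.00     2,620.2954     2,620.2954       5,240.5908
  2     2,750.00     2,496.7083     4,993.4166      14,980.2499
  3    52,750.00    45,632.5917   136,897.7751     547,591.1004
  Σ                 50,749.5954   144,511.4871     567,811.9411
P = 50,749.5954.
Convexity = Σ t(t+1)·PV / [P·(1+y)²] = 567,811.9411 / (50,749.5954 × 1.101450) = 10.15797.

10.16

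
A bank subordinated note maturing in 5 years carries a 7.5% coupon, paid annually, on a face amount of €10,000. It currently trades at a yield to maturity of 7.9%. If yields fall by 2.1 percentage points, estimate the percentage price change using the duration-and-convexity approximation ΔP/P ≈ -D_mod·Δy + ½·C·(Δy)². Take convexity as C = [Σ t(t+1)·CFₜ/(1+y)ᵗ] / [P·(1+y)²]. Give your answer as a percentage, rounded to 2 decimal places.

+8.92%

With y = 0.079:
  t   CF        PV=CF/(1+0.079)^t    t·PV        t(t+1)·PV
  1       750.00       695.0880       695.0880       1,390.1761
  2       750.00       644.1965     1,288.3930       3,865.1791
  3       750.00       597.0311     1,791.0932       7,164.3728
  4       750.00       553.3189     2,213.2755      11,066.3775
  5    10,750.00     7,350.2353    36,751.1764     220,507.0583
  Σ                  9,839.8698    42,739.0262     243,993.1638
P = 9,839.8698; D_Mac = 4.34345 yrs; D_mod = 4.02544 yrs; C = 21.29832.
Duration effect: -4.02544 × (-0.021) = +0.084534
Convexity effect: 0.5 × 21.29832 × (-0.021)² = +0.0046963
ΔP/P ≈ +0.084534 + 0.0046963 = +0.089231 = +8.9231%.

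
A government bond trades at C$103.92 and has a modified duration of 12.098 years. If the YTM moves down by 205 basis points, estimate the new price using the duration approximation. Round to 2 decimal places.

Duration approximation: ΔP/P ≈ -D_mod · Δy = -12.098 × (-0.0205) = +0.248009.
New price ≈ 103.92 × (1 + 0.248009) = 129.69309528.

C$129.69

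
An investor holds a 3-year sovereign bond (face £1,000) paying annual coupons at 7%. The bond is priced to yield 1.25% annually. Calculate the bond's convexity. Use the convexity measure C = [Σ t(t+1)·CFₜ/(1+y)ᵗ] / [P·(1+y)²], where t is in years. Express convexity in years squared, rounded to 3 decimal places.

10.786

With y = 0.0125:
  t   CF        PV=CF/(1+0.0125)^t    t·PV        t(t+1)·PV
  1        70.00        69.1358        69.1358         138.2716
  2        70.00        68.2823       136.5645         409.6936
  3     1,070.00     1,030.8576     3,092.5728      12,370.2913
  Σ                  1,168.2757     3,298.2732      12,918.2566
P = 1,168.2757.
Convexity = Σ t(t+1)·PV / [P·(1+y)²] = 12,918.2566 / (1,168.2757 × 1.025156) = 10.78620.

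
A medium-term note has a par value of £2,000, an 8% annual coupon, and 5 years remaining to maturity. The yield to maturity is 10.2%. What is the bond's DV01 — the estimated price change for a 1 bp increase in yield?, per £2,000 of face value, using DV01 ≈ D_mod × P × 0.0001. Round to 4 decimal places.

Periodic yield y = 0.102.
  t   CF        PV=CF/(1+0.102)^t    t·PV
  1       160.00       145.1906       145.1906
  2       160.00       131.7519       263.5037
  3       160.00       119.5571       358.6712
  4       160.00       108.4910       433.9639
  5     2,160.00     1,329.0636     6,645.3182
  Σ                  1,834.0541     7,846.6476
P = 1,834.0541; D_Mac = 4.27831 yrs; D_mod = 3.88231 yrs.
DV01 ≈ 3.88231 × 1,834.0541 × 0.0001 = 0.712037.

£0.7120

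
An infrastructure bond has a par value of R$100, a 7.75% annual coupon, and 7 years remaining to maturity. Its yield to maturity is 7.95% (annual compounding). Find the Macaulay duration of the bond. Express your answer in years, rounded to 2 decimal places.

Periodic yield y = 0.0795. Discount each cash flow and weight by its year:
  t   CF        PV=CF/(1+0.0795)^t    t·PV
  1         7.75         7.1792         7.1792
  2         7.75         6.6505        13.3011
  3         7.75         6.1608        18.4823
  4         7.75         5.7070        22.8282
  5         7.75         5.2867        26.4337
  6         7.75         4.8974        29.3844
  7       107.75        63.0752       441.5265
  Σ                     98.9569       559.1354
Price P = Σ PV = 98.9569.
Macaulay duration = Σ(t·PV) / P = 559.1354 / 98.9569 = 5.65029 years.

5.65 years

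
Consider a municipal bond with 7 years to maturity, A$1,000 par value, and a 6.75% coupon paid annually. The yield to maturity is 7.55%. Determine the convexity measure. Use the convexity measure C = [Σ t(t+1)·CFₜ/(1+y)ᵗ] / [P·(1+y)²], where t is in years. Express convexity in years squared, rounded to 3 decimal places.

37.273

With y = 0.0755:
  t   CF        PV=CF/(1+0.0755)^t    t·PV        t(t+1)·PV
  1        67.50        62.7615        62.7615         125.5230
  2        67.50        58.3557       116.7113         350.1339
  3        67.50        54.2591       162.7773         651.1091
  4        67.50        50.4501       201.8004       1,009.0022
  5        67.50        46.9085       234.5426       1,407.2555
  6        67.50        43.6155       261.6933       1,831.8528
  7     1,067.50       641.3498     4,489.4488      35,915.5902
  Σ                    957.7002     5,529.7351      41,290.4668
P = 957.7002.
Convexity = Σ t(t+1)·PV / [P·(1+y)²] = 41,290.4668 / (957.7002 × 1.156700) = 37.27343.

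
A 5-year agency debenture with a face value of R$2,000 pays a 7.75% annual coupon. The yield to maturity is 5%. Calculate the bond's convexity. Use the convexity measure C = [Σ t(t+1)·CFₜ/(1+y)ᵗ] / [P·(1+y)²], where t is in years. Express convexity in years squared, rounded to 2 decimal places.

22.67

With y = 0.05:
  t   CF        PV=CF/(1+0.05)^t    t·PV        t(t+1)·PV
  1       155.00       147.6190       147.6190         295.2381
  2       155.00       140.5896       281.1791         843.5374
  3       155.00       133.8948       401.6845       1,606.7379
  4       155.00       127.5189       510.0755       2,550.3777
  5     2,155.00     1,688.4989     8,442.4944      50,654.9667
  Σ                  2,238.1212     9,783.0526      55,950.8578
P = 2,238.1212.
Convexity = Σ t(t+1)·PV / [P·(1+y)²] = 55,950.8578 / (2,238.1212 × 1.102500) = 22.67486.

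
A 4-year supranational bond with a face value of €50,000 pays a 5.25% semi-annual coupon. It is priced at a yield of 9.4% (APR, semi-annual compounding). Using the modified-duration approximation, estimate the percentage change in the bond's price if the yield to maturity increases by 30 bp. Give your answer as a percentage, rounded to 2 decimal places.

-1.04%

Periodic yield y = 0.047. Modified duration first:
  t   CF        PV=CF/(1+0.047)^t    t·PV
  1     1,312.50     1,253.5817     1,253.5817
  2     1,312.50     1,197.3082     2,394.6164
  3     1,312.50     1,143.5608     3,430.6825
  4     1,312.50     1,092.2262     4,368.9048
  5     1,312.50     1,043.1960     5,215.9799
  6     1,312.50       996.3667     5,978.2004
  7     1,312.50       951.6397     6,661.4777
  8    51,312.50    35,534.4601   284,275.6806
  Σ                 43,212.3393   313,579.1239
P = 43,212.3393; D_Mac = 7.25670 half-year periods = 3.62835 yrs; D_mod = 3.62835/(1+0.047) = 3.46547 yrs.
ΔP/P ≈ -D_mod · Δy = -3.46547 × (+0.003) = -0.010396 = -1.0396%.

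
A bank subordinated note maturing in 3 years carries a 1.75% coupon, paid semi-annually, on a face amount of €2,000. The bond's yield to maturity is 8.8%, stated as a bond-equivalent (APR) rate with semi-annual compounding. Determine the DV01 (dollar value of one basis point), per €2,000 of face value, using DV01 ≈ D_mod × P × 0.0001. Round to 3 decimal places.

€0.458

Periodic yield y = 0.044.
  t   CF        PV=CF/(1+0.044)^t    t·PV
  1        17.50        16.7625        16.7625
  2        17.50        16.0560        32.1120
  3        17.50        15.3793        46.1379
  4        17.50        14.7311        58.9245
  5        17.50        14.1103        70.5514
  6     2,017.50     1,558.1546     9,348.9277
  Σ                  1,635.1938     9,573.4159
P = 1,635.1938; D_Mac = 5.85461 half-year periods = 2.92730 yrs; D_mod = 2.80393 yrs.
DV01 ≈ 2.80393 × 1,635.1938 × 0.0001 = 0.458497.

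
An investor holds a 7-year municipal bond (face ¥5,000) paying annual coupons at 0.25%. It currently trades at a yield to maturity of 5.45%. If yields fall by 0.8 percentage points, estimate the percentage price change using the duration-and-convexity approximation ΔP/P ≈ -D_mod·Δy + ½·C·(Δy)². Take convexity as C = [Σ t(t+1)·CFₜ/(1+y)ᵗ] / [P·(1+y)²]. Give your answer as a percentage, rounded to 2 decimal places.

+5.42%

With y = 0.0545:
  t   CF        PV=CF/(1+0.0545)^t    t·PV        t(t+1)·PV
  1        12.50        11.8540        11.8540          23.7079
  2        12.50        11.2413        22.4826          67.4478
  3        12.50        10.6603        31.9810         127.9238
  4        12.50        10.1094        40.4374         202.1872
  5        12.50         9.5869        47.9344         287.6063
  6        12.50         9.0914        54.5484         381.8386
  7     5,012.50     3,457.2302    24,200.6113     193,604.8908
  Σ                  3,519.7734    24,409.8491     194,695.6024
P = 3,519.7734; D_Mac = 6.93506 yrs; D_mod = 6.57664 yrs; C = 49.74487.
Duration effect: -6.57664 × (-0.008) = +0.052613
Convexity effect: 0.5 × 49.74487 × (-0.008)² = +0.0015918
ΔP/P ≈ +0.052613 + 0.0015918 = +0.054205 = +5.4205%.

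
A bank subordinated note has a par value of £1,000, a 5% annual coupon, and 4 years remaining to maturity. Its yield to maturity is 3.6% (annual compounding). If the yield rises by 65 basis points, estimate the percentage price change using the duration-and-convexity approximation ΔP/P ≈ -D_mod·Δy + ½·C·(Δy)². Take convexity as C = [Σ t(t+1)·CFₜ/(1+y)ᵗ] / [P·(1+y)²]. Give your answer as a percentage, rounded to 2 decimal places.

-2.30%

With y = 0.036:
  t   CF        PV=CF/(1+0.036)^t    t·PV        t(t+1)·PV
  1        50.00        48.2625        48.2625          96.5251
  2        50.00        46.5855        93.1709         279.5128
  3        50.00        44.9667       134.9000         539.6001
  4     1,050.00       911.4866     3,645.9463      18,229.7315
  Σ                  1,051.3013     3,922.2798      19,145.3695
P = 1,051.3013; D_Mac = 3.73088 yrs; D_mod = 3.60124 yrs; C = 16.96747.
Duration effect: -3.60124 × (+0.0065) = -0.023408
Convexity effect: 0.5 × 16.96747 × (0.0065)² = +0.0003584
ΔP/P ≈ -0.023408 + 0.0003584 = -0.023050 = -2.3050%.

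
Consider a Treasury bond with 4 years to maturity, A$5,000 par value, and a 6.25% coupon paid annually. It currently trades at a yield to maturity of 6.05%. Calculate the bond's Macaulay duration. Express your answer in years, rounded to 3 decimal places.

3.662 years

Periodic yield y = 0.0605. Discount each cash flow and weight by its year:
  t   CF        PV=CF/(1+0.0605)^t    t·PV
  1       312.50       294.6723       294.6723
  2       312.50       277.8617       555.7234
  3       312.50       262.0101       786.0302
  4     5,312.50     4,200.0673    16,800.2693
  Σ                  5,034.6114    18,436.6952
Price P = Σ PV = 5,034.6114.
Macaulay duration = Σ(t·PV) / P = 18,436.6952 / 5,034.6114 = 3.66199 years.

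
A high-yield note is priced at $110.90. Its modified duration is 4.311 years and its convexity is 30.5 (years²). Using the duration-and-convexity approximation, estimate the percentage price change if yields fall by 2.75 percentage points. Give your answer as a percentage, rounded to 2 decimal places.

+13.01%

Duration effect: -D_mod·Δy = -4.311 × (-0.0275) = +0.1185525
Convexity effect: ½·C·(Δy)² = 0.5 × 30.5 × (-0.0275)² = +0.0115328125
ΔP/P ≈ +0.1185525 + 0.0115328125 = +0.1300853125
= +13.00853125%.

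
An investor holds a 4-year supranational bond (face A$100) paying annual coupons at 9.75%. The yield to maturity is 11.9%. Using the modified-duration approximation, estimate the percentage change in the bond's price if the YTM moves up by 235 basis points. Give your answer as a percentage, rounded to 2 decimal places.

Periodic yield y = 0.119. Modified duration first:
  t   CF        PV=CF/(1+0.119)^t    t·PV
  1         9.75         8.7131         8.7131
  2         9.75         7.7865        15.5731
  3         9.75         6.9585        20.8754
  4       109.75        69.9978       279.9911
  Σ                     93.4559       325.1527
P = 93.4559; D_Mac = 3.47921 yrs; D_mod = 3.47921/(1+0.119) = 3.10921 yrs.
ΔP/P ≈ -D_mod · Δy = -3.10921 × (+0.0235) = -0.073067 = -7.3067%.

-7.31%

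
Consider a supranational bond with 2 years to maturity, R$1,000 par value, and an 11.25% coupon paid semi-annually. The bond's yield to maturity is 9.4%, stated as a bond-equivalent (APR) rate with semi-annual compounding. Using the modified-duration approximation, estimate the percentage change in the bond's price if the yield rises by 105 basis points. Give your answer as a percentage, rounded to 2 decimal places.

Periodic yield y = 0.047. Modified duration first:
  t   CF        PV=CF/(1+0.047)^t    t·PV
  1        56.25        53.7249        53.7249
  2        56.25        51.3132       102.6264
  3        56.25        49.0097       147.0292
  4     1,056.25       878.9820     3,515.9281
  Σ                  1,033.0299     3,819.3087
P = 1,033.0299; D_Mac = 3.69719 half-year periods = 1.84860 yrs; D_mod = 1.84860/(1+0.047) = 1.76561 yrs.
ΔP/P ≈ -D_mod · Δy = -1.76561 × (+0.0105) = -0.018539 = -1.8539%.

-1.85%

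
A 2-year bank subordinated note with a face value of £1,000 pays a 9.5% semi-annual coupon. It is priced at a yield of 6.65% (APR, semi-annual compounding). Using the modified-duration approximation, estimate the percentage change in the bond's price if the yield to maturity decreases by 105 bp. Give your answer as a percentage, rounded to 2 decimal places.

Periodic yield y = 0.03325. Modified duration first:
  t   CF        PV=CF/(1+0.03325)^t    t·PV
  1        47.50        45.9714        45.9714
  2        47.50        44.4921        88.9842
  3        47.50        43.0603       129.1810
  4     1,047.50       919.0357     3,676.1427
  Σ                  1,052.5596     3,940.2794
P = 1,052.5596; D_Mac = 3.74352 half-year periods = 1.87176 yrs; D_mod = 1.87176/(1+0.03325) = 1.81153 yrs.
ΔP/P ≈ -D_mod · Δy = -1.81153 × (-0.0105) = +0.019021 = +1.9021%.

+1.90%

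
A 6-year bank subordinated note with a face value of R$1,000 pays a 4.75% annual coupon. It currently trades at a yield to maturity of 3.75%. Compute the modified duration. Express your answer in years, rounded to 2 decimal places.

5.18 years

Periodic yield y = 0.0375. First find Macaulay duration:
  t   CF        PV=CF/(1+0.0375)^t    t·PV
  1        47.50        45.7831        45.7831
  2        47.50        44.1283        88.2566
  3        47.50        42.5333       127.6000
  4        47.50        40.9960       163.9839
  5        47.50        39.5142       197.5709
  6     1,047.50       839.8958     5,039.3747
  Σ                  1,052.8507     5,662.5693
P = 1,052.8507; Macaulay duration = 5,662.5693 / 1,052.8507 = 5.37832 years.
Modified duration = D_Mac / (1 + y) = 5.37832 / 1.0375 = 5.18392 years.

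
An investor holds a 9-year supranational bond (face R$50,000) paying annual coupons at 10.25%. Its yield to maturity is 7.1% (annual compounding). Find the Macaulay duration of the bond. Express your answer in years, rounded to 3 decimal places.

Periodic yield y = 0.071. Discount each cash flow and weight by its year:
  t   CF        PV=CF/(1+0.071)^t    t·PV
  1     5,125.00     4,785.2474     4,785.2474
  2     5,125.00     4,468.0181     8,936.0363
  3     5,125.00     4,171.8190    12,515.4570
  4     5,125.00     3,895.2558    15,581.0233
  5     5,125.00     3,637.0269    18,185.1346
  6     5,125.00     3,395.9168    20,375.5010
  7     5,125.00     3,170.7907    22,195.5348
  8     5,125.00     2,960.5889    23,684.7110
  9    55,125.00    29,733.3173   267,599.8554
  Σ                 60,217.9810   393,858.5008
Price P = Σ PV = 60,217.9810.
Macaulay duration = Σ(t·PV) / P = 393,858.5008 / 60,217.9810 = 6.54055 years.

6.541 years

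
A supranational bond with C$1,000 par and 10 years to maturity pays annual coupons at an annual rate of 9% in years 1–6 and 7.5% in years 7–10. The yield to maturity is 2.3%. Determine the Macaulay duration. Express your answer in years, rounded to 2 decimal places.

Periodic yield y = 0.023. Discount each cash flow and weight by its year:
  t   CF        PV=CF/(1+0.023)^t    t·PV
  1        90.00        87.9765        87.9765
  2        90.00        85.9986       171.9971
  3        90.00        84.0651       252.1952
  4        90.00        82.1750       328.7002
  5        90.00        80.3275       401.6376
  6        90.00        78.5215       471.1291
  7        75.00        63.9634       447.7441
  8        75.00        62.5254       500.2029
  9        75.00        61.1196       550.0765
  10    1,075.00       856.3516     8,563.5163
  Σ                  1,543.0243    11,775.1755
Price P = Σ PV = 1,543.0243.
Macaulay duration = Σ(t·PV) / P = 11,775.1755 / 1,543.0243 = 7.63123 years.

7.63 years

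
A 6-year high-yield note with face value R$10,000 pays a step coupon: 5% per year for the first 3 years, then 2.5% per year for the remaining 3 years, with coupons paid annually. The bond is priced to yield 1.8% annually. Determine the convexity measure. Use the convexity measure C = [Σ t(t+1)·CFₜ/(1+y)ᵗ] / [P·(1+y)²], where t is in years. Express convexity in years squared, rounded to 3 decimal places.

With y = 0.018:
  t   CF        PV=CF/(1+0.018)^t    t·PV        t(t+1)·PV
  1       500.00       491.1591       491.1591         982.3183
  2       500.00       482.4746       964.9492       2,894.8476
  3       500.00       473.9436     1,421.8308       5,687.3233
  4       250.00       232.7817       931.1269       4,655.6347
  5       250.00       228.6657     1,143.3287       6,859.9725
  6    10,250.00     9,209.5243    55,257.1457     386,800.0199
  Σ                 11,118.5491    60,209.5405     407,880.1162
P = 11,118.5491.
Convexity = Σ t(t+1)·PV / [P·(1+y)²] = 407,880.1162 / (11,118.5491 × 1.036324) = 35.39883.

35.399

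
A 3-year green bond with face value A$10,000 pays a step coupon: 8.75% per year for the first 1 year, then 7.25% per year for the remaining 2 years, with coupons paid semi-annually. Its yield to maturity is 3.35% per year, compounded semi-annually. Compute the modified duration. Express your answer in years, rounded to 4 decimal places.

Periodic yield y = 0.01675. First find Macaulay duration:
  t   CF        PV=CF/(1+0.01675)^t    t·PV
  1       437.50       430.2926       430.2926
  2       437.50       423.2039       846.4079
  3       362.50       344.8780     1,034.6339
  4       362.50       339.1964     1,356.7858
  5       362.50       333.6085     1,668.0425
  6    10,362.50     9,379.4950    56,276.9701
  Σ                 11,250.6745    61,613.1328
P = 11,250.6745; Macaulay duration = 61,613.1328 / 11,250.6745 = 5.47639 half-year periods = 2.73820 years.
Modified duration = D_Mac / (1 + y) = 2.73820 / 1.01675 = 2.69309 years.

2.6931 years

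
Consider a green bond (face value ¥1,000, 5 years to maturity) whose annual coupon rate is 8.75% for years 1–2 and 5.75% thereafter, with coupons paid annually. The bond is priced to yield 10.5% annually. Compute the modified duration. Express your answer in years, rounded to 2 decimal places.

Periodic yield y = 0.105. First find Macaulay duration:
  t   CF        PV=CF/(1+0.105)^t    t·PV
  1        87.50        79.1855        79.1855
  2        87.50        71.6611       143.3222
  3        57.50        42.6168       127.8505
  4        57.50        38.5673       154.2690
  5     1,057.50       641.9024     3,209.5119
  Σ                    873.9331     3,714.1391
P = 873.9331; Macaulay duration = 3,714.1391 / 873.9331 = 4.24991 years.
Modified duration = D_Mac / (1 + y) = 4.24991 / 1.105 = 3.84607 years.

3.85 years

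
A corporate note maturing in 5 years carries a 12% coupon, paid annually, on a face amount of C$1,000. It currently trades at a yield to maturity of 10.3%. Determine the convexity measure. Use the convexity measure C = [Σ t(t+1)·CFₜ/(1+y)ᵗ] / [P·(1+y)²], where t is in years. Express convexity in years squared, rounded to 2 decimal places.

With y = 0.103:
  t   CF        PV=CF/(1+0.103)^t    t·PV        t(t+1)·PV
  1       120.00       108.7942       108.7942         217.5884
  2       120.00        98.6348       197.2696         591.8089
  3       120.00        89.4241       268.2724       1,073.0895
  4       120.00        81.0736       324.2942       1,621.4710
  5     1,120.00       686.0258     3,430.1291      20,580.7745
  Σ                  1,063.9525     4,328.7595      24,084.7324
P = 1,063.9525.
Convexity = Σ t(t+1)·PV / [P·(1+y)²] = 24,084.7324 / (1,063.9525 × 1.216609) = 18.60667.

18.61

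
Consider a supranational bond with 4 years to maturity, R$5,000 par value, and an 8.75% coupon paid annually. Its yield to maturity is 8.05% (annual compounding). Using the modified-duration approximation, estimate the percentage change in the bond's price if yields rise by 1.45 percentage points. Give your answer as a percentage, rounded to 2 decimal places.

-4.76%

Periodic yield y = 0.0805. Modified duration first:
  t   CF        PV=CF/(1+0.0805)^t    t·PV
  1       437.50       404.9051       404.9051
  2       437.50       374.7387       749.4773
  3       437.50       346.8197     1,040.4591
  4     5,437.50     3,989.3320    15,957.3282
  Σ                  5,115.7955    18,152.1697
P = 5,115.7955; D_Mac = 3.54826 yrs; D_mod = 3.54826/(1+0.0805) = 3.28391 yrs.
ΔP/P ≈ -D_mod · Δy = -3.28391 × (+0.0145) = -0.047617 = -4.7617%.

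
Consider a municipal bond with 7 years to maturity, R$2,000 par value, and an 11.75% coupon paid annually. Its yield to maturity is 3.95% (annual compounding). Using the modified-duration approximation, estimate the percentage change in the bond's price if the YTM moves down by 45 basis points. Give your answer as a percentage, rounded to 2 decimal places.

+2.37%

Periodic yield y = 0.0395. Modified duration first:
  t   CF        PV=CF/(1+0.0395)^t    t·PV
  1       235.00       226.0702       226.0702
  2       235.00       217.4798       434.9595
  3       235.00       209.2158       627.6473
  4       235.00       201.2658       805.0630
  5       235.00       193.6179       968.0893
  6       235.00       186.2606     1,117.5633
  7     2,235.00     1,704.1431    11,929.0020
  Σ                  2,938.0531    16,108.3947
P = 2,938.0531; D_Mac = 5.48268 yrs; D_mod = 5.48268/(1+0.0395) = 5.27434 yrs.
ΔP/P ≈ -D_mod · Δy = -5.27434 × (-0.0045) = +0.023735 = +2.3735%.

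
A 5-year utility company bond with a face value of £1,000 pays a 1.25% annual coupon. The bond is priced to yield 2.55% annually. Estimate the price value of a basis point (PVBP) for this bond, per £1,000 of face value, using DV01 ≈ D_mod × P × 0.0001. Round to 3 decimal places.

£0.447

Periodic yield y = 0.0255.
  t   CF        PV=CF/(1+0.0255)^t    t·PV
  1        12.50        12.1892        12.1892
  2        12.50        11.8861        23.7722
  3        12.50        11.5905        34.7716
  4        12.50        11.3023        45.2093
  5     1,012.50       892.7230     4,463.6148
  Σ                    939.6911     4,579.5570
P = 939.6911; D_Mac = 4.87347 yrs; D_mod = 4.75229 yrs.
DV01 ≈ 4.75229 × 939.6911 × 0.0001 = 0.446568.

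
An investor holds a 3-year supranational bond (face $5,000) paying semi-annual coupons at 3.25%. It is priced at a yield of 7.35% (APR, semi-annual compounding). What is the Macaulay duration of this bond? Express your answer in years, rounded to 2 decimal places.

2.87 years

Periodic yield y = 0.03675. Discount each cash flow and weight by its period:
  t   CF        PV=CF/(1+0.03675)^t    t·PV
  1        81.25        78.3699        78.3699
  2        81.25        75.5919       151.1838
  3        81.25        72.9124       218.7371
  4        81.25        70.3278       281.3113
  5        81.25        67.8349       339.1745
  6     5,081.25     4,091.9121    24,551.4728
  Σ                  4,456.9490    25,620.2494
Price P = Σ PV = 4,456.9490.
Macaulay duration = Σ(t·PV) / P = 25,620.2494 / 4,456.9490 = 5.74838 half-year periods.
In years: 5.74838 / 2 = 2.87419 years.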